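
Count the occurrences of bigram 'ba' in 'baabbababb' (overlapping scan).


Scanning 'baabbababb' for bigram 'ba':
  Position 0: 'ba' -> MATCH
  Position 1: 'aa' -> no
  Position 2: 'ab' -> no
  Position 3: 'bb' -> no
  Position 4: 'ba' -> MATCH
  Position 5: 'ab' -> no
  Position 6: 'ba' -> MATCH
  Position 7: 'ab' -> no
  Position 8: 'bb' -> no
Total matches: 3

3


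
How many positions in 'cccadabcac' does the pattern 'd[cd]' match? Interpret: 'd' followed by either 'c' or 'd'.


Pattern: d[cd] means 'd' followed by either 'c' or 'd'.
Scanning 'cccadabcac' position-by-position:
  Pos 0: window 'cc' -> no
  Pos 1: window 'cc' -> no
  Pos 2: window 'ca' -> no
  Pos 3: window 'ad' -> no
  Pos 4: window 'da' -> no
  Pos 5: window 'ab' -> no
  Pos 6: window 'bc' -> no
  Pos 7: window 'ca' -> no
  Pos 8: window 'ac' -> no
  Pos 9: window 'c' -> no
Total matches: 0

0


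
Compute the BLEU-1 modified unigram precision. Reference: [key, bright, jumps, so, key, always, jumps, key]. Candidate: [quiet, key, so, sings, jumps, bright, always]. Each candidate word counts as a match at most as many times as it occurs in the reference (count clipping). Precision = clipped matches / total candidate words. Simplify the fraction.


Reference word counts: {'always': 1, 'bright': 1, 'jumps': 2, 'key': 3, 'so': 1}
Checking each candidate word (with clipping):
  'quiet' -> not in reference -> no match (matches: 0)
  'key' -> in reference (ref count 3, used 1/3) -> match (matches: 1)
  'so' -> in reference (ref count 1, used 1/1) -> match (matches: 2)
  'sings' -> not in reference -> no match (matches: 2)
  'jumps' -> in reference (ref count 2, used 1/2) -> match (matches: 3)
  'bright' -> in reference (ref count 1, used 1/1) -> match (matches: 4)
  'always' -> in reference (ref count 1, used 1/1) -> match (matches: 5)
Clipped matches: 5, Candidate length: 7
Precision = 5/7

5/7


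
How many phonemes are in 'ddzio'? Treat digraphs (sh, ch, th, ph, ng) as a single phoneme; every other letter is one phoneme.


Parsing 'ddzio' greedily, digraphs first:
  'd' -> consonant phoneme (phonemes so far: 1)
  'd' -> consonant phoneme (phonemes so far: 2)
  'z' -> consonant phoneme (phonemes so far: 3)
  'i' -> vowel phoneme (phonemes so far: 4)
  'o' -> vowel phoneme (phonemes so far: 5)
Total phonemes: 5

5


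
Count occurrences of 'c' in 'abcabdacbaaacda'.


Scanning 'abcabdacbaaacda' for 'c':
  Position 2: 'c' -> MATCH (count: 1)
  Position 7: 'c' -> MATCH (count: 2)
  Position 12: 'c' -> MATCH (count: 3)
Total occurrences of 'c': 3

3


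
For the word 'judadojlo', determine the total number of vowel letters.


Scanning each character of 'judadojlo':
  Position 1: 'j' -> consonant (running count: 0)
  Position 2: 'u' -> vowel (running count: 1)
  Position 3: 'd' -> consonant (running count: 1)
  Position 4: 'a' -> vowel (running count: 2)
  Position 5: 'd' -> consonant (running count: 2)
  Position 6: 'o' -> vowel (running count: 3)
  Position 7: 'j' -> consonant (running count: 3)
  Position 8: 'l' -> consonant (running count: 3)
  Position 9: 'o' -> vowel (running count: 4)
Total vowels: 4

4


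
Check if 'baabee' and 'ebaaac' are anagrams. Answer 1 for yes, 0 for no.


Sort characters of 'baabee': 'aabbee'
Sort characters of 'ebaaac': 'aaabce'
Sorted forms differ -> they are NOT anagrams
Result: 0

0


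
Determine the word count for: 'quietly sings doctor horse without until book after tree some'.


Counting words by splitting on spaces:
  Word 1: 'quietly'
  Word 2: 'sings'
  Word 3: 'doctor'
  Word 4: 'horse'
  Word 5: 'without'
  Word 6: 'until'
  Word 7: 'book'
  Word 8: 'after'
  Word 9: 'tree'
  Word 10: 'some'
Total words: 10

10


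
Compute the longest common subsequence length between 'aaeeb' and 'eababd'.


DP table for LCS of 'aaeeb' and 'eababd':
       e  a  b  a  b  d
    0  0  0  0  0  0  0
  a 0  0  1  1  1  1  1
  a 0  0  1  1  2  2  2
  e 0  1  1  1  2  2  2
  e 0  1  1  1  2  2  2
  b 0  1  1  2  2  3  3
LCS: 'aab'
LCS length = 3

3


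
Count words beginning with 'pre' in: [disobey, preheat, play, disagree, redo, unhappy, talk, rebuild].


Checking each word for prefix 'pre':
  'disobey' -> no (count: 0)
  'preheat' -> YES, starts with 'pre' (count: 1)
  'play' -> no (count: 1)
  'disagree' -> no (count: 1)
  'redo' -> no (count: 1)
  'unhappy' -> no (count: 1)
  'talk' -> no (count: 1)
  'rebuild' -> no (count: 1)
Total with prefix 'pre': 1

1


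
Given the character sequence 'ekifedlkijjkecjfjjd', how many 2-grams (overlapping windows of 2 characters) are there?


String 'ekifedlkijjkecjfjjd' has length L = 19.
Number of overlapping n-grams = L - n + 1
Substituting: 19 - 2 + 1 = 18

18


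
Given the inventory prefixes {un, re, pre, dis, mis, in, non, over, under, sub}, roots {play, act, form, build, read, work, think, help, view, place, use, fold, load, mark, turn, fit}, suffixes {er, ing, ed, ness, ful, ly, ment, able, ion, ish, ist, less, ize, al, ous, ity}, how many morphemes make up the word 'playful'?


Segmenting 'playful' against the inventory:
  'play' -> root (morpheme 1)
  'ful' -> suffix (morpheme 2)
Total morphemes: 2

2


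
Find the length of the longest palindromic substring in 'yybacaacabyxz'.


Scanning 'yybacaacabyxz' for palindromic substrings.
Substring at positions 1-10: 'ybacaacaby'.
Check: reverse('ybacaacaby') = 'ybacaacaby' -> palindrome confirmed.
Neighbouring characters ('y' / 'x') break symmetry, so it cannot extend further.
No longer palindromic substring exists; longest length = 10

10


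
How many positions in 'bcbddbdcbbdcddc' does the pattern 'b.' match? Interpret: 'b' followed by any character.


Pattern: b. means 'b' followed by any character.
Scanning 'bcbddbdcbbdcddc' position-by-position:
  Pos 0: window 'bc' -> MATCH
  Pos 1: window 'cb' -> no
  Pos 2: window 'bd' -> MATCH
  Pos 3: window 'dd' -> no
  Pos 4: window 'db' -> no
  Pos 5: window 'bd' -> MATCH
  Pos 6: window 'dc' -> no
  Pos 7: window 'cb' -> no
  Pos 8: window 'bb' -> MATCH
  Pos 9: window 'bd' -> MATCH
  Pos 10: window 'dc' -> no
  Pos 11: window 'cd' -> no
  Pos 12: window 'dd' -> no
  Pos 13: window 'dc' -> no
  Pos 14: window 'c' -> no
Total matches: 5

5


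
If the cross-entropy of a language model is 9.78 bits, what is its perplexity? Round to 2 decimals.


Perplexity formula: PP = 2^H
H = 9.78
PP = 2^9.78
Decompose: 2^9.78 = 2^9 * 2^0.78
2^9 = 512, 2^0.78 ~ 1.7171309
PP ~ 512 * 1.7171309 = 879.1710208
Rounded to 2 decimals: 879.17

879.17


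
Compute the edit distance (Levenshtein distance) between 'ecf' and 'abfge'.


Building DP table for s1='ecf' (len 3) and s2='abfge' (len 5):
       a  b  f  g  e
    0  1  2  3  4  5
  e 1  1  2  3  4  4
  c 2  2  2  3  4  5
  f 3  3  3  2  3  4
Edit distance = dp[3][5] = 4

4


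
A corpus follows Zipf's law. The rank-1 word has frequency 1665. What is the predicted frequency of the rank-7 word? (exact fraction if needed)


Zipf's law: freq(rank) = f1 / rank
f1 = 1665, rank = 7
freq = 1665 / 7
GCD(1665, 7) = 1
Simplified: 1665/7

1665/7


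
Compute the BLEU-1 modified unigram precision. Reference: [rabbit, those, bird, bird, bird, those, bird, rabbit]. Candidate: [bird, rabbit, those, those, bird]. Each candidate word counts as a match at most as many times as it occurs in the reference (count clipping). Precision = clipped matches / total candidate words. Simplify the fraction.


Reference word counts: {'bird': 4, 'rabbit': 2, 'those': 2}
Checking each candidate word (with clipping):
  'bird' -> in reference (ref count 4, used 1/4) -> match (matches: 1)
  'rabbit' -> in reference (ref count 2, used 1/2) -> match (matches: 2)
  'those' -> in reference (ref count 2, used 1/2) -> match (matches: 3)
  'those' -> in reference (ref count 2, used 2/2) -> match (matches: 4)
  'bird' -> in reference (ref count 4, used 2/4) -> match (matches: 5)
Clipped matches: 5, Candidate length: 5
Precision = 5/5 = 1

1


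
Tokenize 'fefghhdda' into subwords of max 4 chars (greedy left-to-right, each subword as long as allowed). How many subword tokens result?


'fefghhdda' has 9 characters.
Chunking with max size 4:
  Chunk 1: 'fefg' (positions 0-3)
  Chunk 2: 'hhdd' (positions 4-7)
  Chunk 3: 'a' (positions 8-8)
Total chunks: ceil(9 / 4) = 3

3


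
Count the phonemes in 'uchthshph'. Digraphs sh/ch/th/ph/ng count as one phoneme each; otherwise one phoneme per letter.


Parsing 'uchthshph' greedily, digraphs first:
  'u' -> vowel phoneme (phonemes so far: 1)
  'ch' -> digraph (1 consonant phoneme) (phonemes so far: 2)
  'th' -> digraph (1 consonant phoneme) (phonemes so far: 3)
  'sh' -> digraph (1 consonant phoneme) (phonemes so far: 4)
  'ph' -> digraph (1 consonant phoneme) (phonemes so far: 5)
Total phonemes: 5

5


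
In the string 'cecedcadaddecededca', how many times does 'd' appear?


Scanning 'cecedcadaddecededca' for 'd':
  Position 4: 'd' -> MATCH (count: 1)
  Position 7: 'd' -> MATCH (count: 2)
  Position 9: 'd' -> MATCH (count: 3)
  Position 10: 'd' -> MATCH (count: 4)
  Position 14: 'd' -> MATCH (count: 5)
  Position 16: 'd' -> MATCH (count: 6)
Total occurrences of 'd': 6

6


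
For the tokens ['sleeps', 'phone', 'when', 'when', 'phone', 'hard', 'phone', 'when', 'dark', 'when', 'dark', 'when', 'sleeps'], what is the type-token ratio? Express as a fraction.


Tokens: 13
Unique types: ('dark', 'hard', 'phone', 'sleeps', 'when') = 5
TTR = 5/13
Already in lowest terms.

5/13


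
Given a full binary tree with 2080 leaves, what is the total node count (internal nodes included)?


Leaf nodes (terminals): 2080
Internal nodes = n - 1 = 2080 - 1 = 2079
Total = leaves + internal = 2080 + 2079 = 4159

4159


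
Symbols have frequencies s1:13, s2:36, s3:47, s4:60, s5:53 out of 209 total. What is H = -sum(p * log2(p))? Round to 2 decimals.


Computing entropy H = -sum(p_i * log2(p_i)):
  s1: p = 13/209 = 0.0622, -p*log2(p) = 0.2492
  s2: p = 36/209 = 0.1722, -p*log2(p) = 0.4371
  s3: p = 47/209 = 0.2249, -p*log2(p) = 0.4841
  s4: p = 60/209 = 0.2871, -p*log2(p) = 0.5169
  s5: p = 53/209 = 0.2536, -p*log2(p) = 0.5020
H = sum of terms = 2.1893
Rounded to 2 decimals: 2.19

2.19


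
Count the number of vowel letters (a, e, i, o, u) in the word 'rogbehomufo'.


Scanning each character of 'rogbehomufo':
  Position 1: 'r' -> consonant (running count: 0)
  Position 2: 'o' -> vowel (running count: 1)
  Position 3: 'g' -> consonant (running count: 1)
  Position 4: 'b' -> consonant (running count: 1)
  Position 5: 'e' -> vowel (running count: 2)
  Position 6: 'h' -> consonant (running count: 2)
  Position 7: 'o' -> vowel (running count: 3)
  Position 8: 'm' -> consonant (running count: 3)
  Position 9: 'u' -> vowel (running count: 4)
  Position 10: 'f' -> consonant (running count: 4)
  Position 11: 'o' -> vowel (running count: 5)
Total vowels: 5

5


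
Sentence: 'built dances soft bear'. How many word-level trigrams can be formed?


Word trigrams from [4] words:
  Trigram 1: (built dances soft)
  Trigram 2: (dances soft bear)
Total word trigrams: 4 - 2 = 2

2


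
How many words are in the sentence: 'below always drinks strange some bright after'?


Counting words by splitting on spaces:
  Word 1: 'below'
  Word 2: 'always'
  Word 3: 'drinks'
  Word 4: 'strange'
  Word 5: 'some'
  Word 6: 'bright'
  Word 7: 'after'
Total words: 7

7


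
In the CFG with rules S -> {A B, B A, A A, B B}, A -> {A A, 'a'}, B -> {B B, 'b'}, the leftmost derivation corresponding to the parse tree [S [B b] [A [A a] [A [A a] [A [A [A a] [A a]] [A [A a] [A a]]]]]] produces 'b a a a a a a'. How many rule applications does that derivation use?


Every bracketed nonterminal node [X ...] in the tree is produced by exactly one rule application.
Reading the tree off as a leftmost derivation:
  Step 1: S  =>  B A   (applied S -> B A)
  Step 2: B A  =>  b A   (applied B -> b)
  Step 3: b A  =>  b A A   (applied A -> A A)
  Step 4: b A A  =>  b a A   (applied A -> a)
  Step 5: b a A  =>  b a A A   (applied A -> A A)
  Step 6: b a A A  =>  b a a A   (applied A -> a)
  Step 7: b a a A  =>  b a a A A   (applied A -> A A)
  Step 8: b a a A A  =>  b a a A A A   (applied A -> A A)
  Step 9: b a a A A A  =>  b a a a A A   (applied A -> a)
  Step 10: b a a a A A  =>  b a a a a A   (applied A -> a)
  Step 11: b a a a a A  =>  b a a a a A A   (applied A -> A A)
  Step 12: b a a a a A A  =>  b a a a a a A   (applied A -> a)
  Step 13: b a a a a a A  =>  b a a a a a a   (applied A -> a)
Final yield: b a a a a a a
Total rewrite steps: 13

13


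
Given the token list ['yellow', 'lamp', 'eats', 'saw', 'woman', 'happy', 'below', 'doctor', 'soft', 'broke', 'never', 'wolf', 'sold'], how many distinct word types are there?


Listing all tokens and tracking unique types:
  Token 1: 'yellow' -> NEW (unique so far: 1)
  Token 2: 'lamp' -> NEW (unique so far: 2)
  Token 3: 'eats' -> NEW (unique so far: 3)
  Token 4: 'saw' -> NEW (unique so far: 4)
  Token 5: 'woman' -> NEW (unique so far: 5)
  Token 6: 'happy' -> NEW (unique so far: 6)
  Token 7: 'below' -> NEW (unique so far: 7)
  Token 8: 'doctor' -> NEW (unique so far: 8)
  Token 9: 'soft' -> NEW (unique so far: 9)
  Token 10: 'broke' -> NEW (unique so far: 10)
  Token 11: 'never' -> NEW (unique so far: 11)
  Token 12: 'wolf' -> NEW (unique so far: 12)
  Token 13: 'sold' -> NEW (unique so far: 13)
Unique types: ('below', 'broke', 'doctor', 'eats', 'happy', 'lamp', 'never', 'saw', 'soft', 'sold', 'wolf', 'woman', 'yellow')
Vocabulary size: 13

13


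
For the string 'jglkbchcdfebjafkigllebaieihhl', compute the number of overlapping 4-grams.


String 'jglkbchcdfebjafkigllebaieihhl' has length L = 29.
Number of overlapping n-grams = L - n + 1
Substituting: 29 - 4 + 1 = 26

26


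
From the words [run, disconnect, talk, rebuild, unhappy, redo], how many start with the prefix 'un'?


Checking each word for prefix 'un':
  'run' -> no (count: 0)
  'disconnect' -> no (count: 0)
  'talk' -> no (count: 0)
  'rebuild' -> no (count: 0)
  'unhappy' -> YES, starts with 'un' (count: 1)
  'redo' -> no (count: 1)
Total with prefix 'un': 1

1


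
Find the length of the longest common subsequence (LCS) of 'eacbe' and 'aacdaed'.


DP table for LCS of 'eacbe' and 'aacdaed':
       a  a  c  d  a  e  d
    0  0  0  0  0  0  0  0
  e 0  0  0  0  0  0  1  1
  a 0  1  1  1  1  1  1  1
  c 0  1  1  2  2  2  2  2
  b 0  1  1  2  2  2  2  2
  e 0  1  1  2  2  2  3  3
LCS: 'ace'
LCS length = 3

3


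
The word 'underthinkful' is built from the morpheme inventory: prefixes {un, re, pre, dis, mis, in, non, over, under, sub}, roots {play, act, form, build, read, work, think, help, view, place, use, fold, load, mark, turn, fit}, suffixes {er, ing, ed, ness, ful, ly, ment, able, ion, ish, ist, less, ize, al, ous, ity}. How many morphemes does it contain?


Segmenting 'underthinkful' against the inventory:
  'under' -> prefix (morpheme 1)
  'think' -> root (morpheme 2)
  'ful' -> suffix (morpheme 3)
Total morphemes: 3

3


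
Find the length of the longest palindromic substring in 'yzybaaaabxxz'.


Scanning 'yzybaaaabxxz' for palindromic substrings.
Substring at positions 3-8: 'baaaab'.
Check: reverse('baaaab') = 'baaaab' -> palindrome confirmed.
Neighbouring characters ('y' / 'x') break symmetry, so it cannot extend further.
No longer palindromic substring exists; longest length = 6

6


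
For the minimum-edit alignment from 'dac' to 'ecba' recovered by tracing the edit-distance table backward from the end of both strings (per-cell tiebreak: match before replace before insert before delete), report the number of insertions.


Edit distance = 4. Backtracking from cell (3, 4) with preference match > replace > insert > delete,
then listing the resulting alignment 'dac' -> 'ecba' left to right:
  Step 1: insert 'e' [insertion #1]
  Step 2: replace d->c
  Step 3: replace a->b
  Step 4: replace c->a
Total insertions: 1

1


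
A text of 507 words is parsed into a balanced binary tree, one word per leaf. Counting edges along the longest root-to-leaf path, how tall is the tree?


In a balanced binary tree with n leaves the deepest leaf is ceil(log2(n)) edges below the root.
log2(507) = 8.9858
ceil(8.9858) = 9
height (edges) = 9

9


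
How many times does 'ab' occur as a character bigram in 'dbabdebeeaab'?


Scanning 'dbabdebeeaab' for bigram 'ab':
  Position 0: 'db' -> no
  Position 1: 'ba' -> no
  Position 2: 'ab' -> MATCH
  Position 3: 'bd' -> no
  Position 4: 'de' -> no
  Position 5: 'eb' -> no
  Position 6: 'be' -> no
  Position 7: 'ee' -> no
  Position 8: 'ea' -> no
  Position 9: 'aa' -> no
  Position 10: 'ab' -> MATCH
Total matches: 2

2


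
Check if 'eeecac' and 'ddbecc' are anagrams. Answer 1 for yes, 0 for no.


Sort characters of 'eeecac': 'acceee'
Sort characters of 'ddbecc': 'bccdde'
Sorted forms differ -> they are NOT anagrams
Result: 0

0


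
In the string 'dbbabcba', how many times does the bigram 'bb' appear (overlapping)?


Scanning 'dbbabcba' for bigram 'bb':
  Position 0: 'db' -> no
  Position 1: 'bb' -> MATCH
  Position 2: 'ba' -> no
  Position 3: 'ab' -> no
  Position 4: 'bc' -> no
  Position 5: 'cb' -> no
  Position 6: 'ba' -> no
Total matches: 1

1


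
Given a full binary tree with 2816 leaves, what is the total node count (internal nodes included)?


Leaf nodes (terminals): 2816
Internal nodes = n - 1 = 2816 - 1 = 2815
Total = leaves + internal = 2816 + 2815 = 5631

5631


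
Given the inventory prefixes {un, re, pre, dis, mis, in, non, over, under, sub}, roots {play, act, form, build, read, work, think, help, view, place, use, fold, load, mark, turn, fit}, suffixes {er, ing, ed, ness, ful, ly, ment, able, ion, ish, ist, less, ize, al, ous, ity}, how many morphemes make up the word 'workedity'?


Segmenting 'workedity' against the inventory:
  'work' -> root (morpheme 1)
  'ed' -> suffix (morpheme 2)
  'ity' -> suffix (morpheme 3)
Total morphemes: 3

3


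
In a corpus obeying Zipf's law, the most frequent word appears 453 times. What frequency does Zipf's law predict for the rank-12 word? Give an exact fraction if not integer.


Zipf's law: freq(rank) = f1 / rank
f1 = 453, rank = 12
freq = 453 / 12
GCD(453, 12) = 3
Simplified: 151/4

151/4


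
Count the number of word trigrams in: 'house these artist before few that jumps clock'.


Word trigrams from [8] words:
  Trigram 1: (house these artist)
  Trigram 2: (these artist before)
  Trigram 3: (artist before few)
  Trigram 4: (before few that)
  Trigram 5: (few that jumps)
  Trigram 6: (that jumps clock)
Total word trigrams: 8 - 2 = 6

6


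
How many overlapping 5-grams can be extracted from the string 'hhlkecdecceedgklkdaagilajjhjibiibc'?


String 'hhlkecdecceedgklkdaagilajjhjibiibc' has length L = 34.
Number of overlapping n-grams = L - n + 1
Substituting: 34 - 5 + 1 = 30

30


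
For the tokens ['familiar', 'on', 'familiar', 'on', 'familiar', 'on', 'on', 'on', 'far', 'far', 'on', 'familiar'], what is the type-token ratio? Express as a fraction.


Tokens: 12
Unique types: ('familiar', 'far', 'on') = 3
TTR = 3/12
Simplify: divide both by 3 -> 1/4
TTR = 1/4

1/4


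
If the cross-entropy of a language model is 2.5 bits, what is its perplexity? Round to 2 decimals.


Perplexity formula: PP = 2^H
H = 2.5
PP = 2^2.5
Decompose: 2^2.5 = 2^2 * 2^0.5 = 2^2 * sqrt(2)
2^2 = 4, sqrt(2) ~ 1.4142136
PP ~ 4 * 1.4142136 = 5.6568544
Rounded to 2 decimals: 5.66

5.66


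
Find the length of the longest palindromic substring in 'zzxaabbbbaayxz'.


Scanning 'zzxaabbbbaayxz' for palindromic substrings.
Substring at positions 3-10: 'aabbbbaa'.
Check: reverse('aabbbbaa') = 'aabbbbaa' -> palindrome confirmed.
Neighbouring characters ('x' / 'y') break symmetry, so it cannot extend further.
No longer palindromic substring exists; longest length = 8

8


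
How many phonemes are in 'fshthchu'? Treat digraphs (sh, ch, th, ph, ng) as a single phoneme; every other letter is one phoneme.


Parsing 'fshthchu' greedily, digraphs first:
  'f' -> consonant phoneme (phonemes so far: 1)
  'sh' -> digraph (1 consonant phoneme) (phonemes so far: 2)
  'th' -> digraph (1 consonant phoneme) (phonemes so far: 3)
  'ch' -> digraph (1 consonant phoneme) (phonemes so far: 4)
  'u' -> vowel phoneme (phonemes so far: 5)
Total phonemes: 5

5


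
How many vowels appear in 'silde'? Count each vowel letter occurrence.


Scanning each character of 'silde':
  Position 1: 's' -> consonant (running count: 0)
  Position 2: 'i' -> vowel (running count: 1)
  Position 3: 'l' -> consonant (running count: 1)
  Position 4: 'd' -> consonant (running count: 1)
  Position 5: 'e' -> vowel (running count: 2)
Total vowels: 2

2


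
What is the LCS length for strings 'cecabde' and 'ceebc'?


DP table for LCS of 'cecabde' and 'ceebc':
       c  e  e  b  c
    0  0  0  0  0  0
  c 0  1  1  1  1  1
  e 0  1  2  2  2  2
  c 0  1  2  2  2  3
  a 0  1  2  2  2  3
  b 0  1  2  2  3  3
  d 0  1  2  2  3  3
  e 0  1  2  3  3  3
LCS: 'cec'
LCS length = 3

3


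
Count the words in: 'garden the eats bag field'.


Counting words by splitting on spaces:
  Word 1: 'garden'
  Word 2: 'the'
  Word 3: 'eats'
  Word 4: 'bag'
  Word 5: 'field'
Total words: 5

5


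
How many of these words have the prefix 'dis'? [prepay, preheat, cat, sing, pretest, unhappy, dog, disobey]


Checking each word for prefix 'dis':
  'prepay' -> no (count: 0)
  'preheat' -> no (count: 0)
  'cat' -> no (count: 0)
  'sing' -> no (count: 0)
  'pretest' -> no (count: 0)
  'unhappy' -> no (count: 0)
  'dog' -> no (count: 0)
  'disobey' -> YES, starts with 'dis' (count: 1)
Total with prefix 'dis': 1

1


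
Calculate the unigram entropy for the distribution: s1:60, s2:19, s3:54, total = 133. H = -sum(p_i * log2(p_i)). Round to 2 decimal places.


Computing entropy H = -sum(p_i * log2(p_i)):
  s1: p = 60/133 = 0.4511, -p*log2(p) = 0.5181
  s2: p = 19/133 = 0.1429, -p*log2(p) = 0.4011
  s3: p = 54/133 = 0.4060, -p*log2(p) = 0.5280
H = sum of terms = 1.4472
Rounded to 2 decimals: 1.45

1.45


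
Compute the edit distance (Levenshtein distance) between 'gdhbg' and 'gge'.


Building DP table for s1='gdhbg' (len 5) and s2='gge' (len 3):
       g  g  e
    0  1  2  3
  g 1  0  1  2
  d 2  1  1  2
  h 3  2  2  2
  b 4  3  3  3
  g 5  4  3  4
Edit distance = dp[5][3] = 4

4


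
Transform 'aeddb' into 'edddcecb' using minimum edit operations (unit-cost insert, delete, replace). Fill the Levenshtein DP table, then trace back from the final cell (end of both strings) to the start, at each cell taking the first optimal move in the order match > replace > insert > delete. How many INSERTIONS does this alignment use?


Edit distance = 5. Backtracking from cell (5, 8) with preference match > replace > insert > delete,
then listing the resulting alignment 'aeddb' -> 'edddcecb' left to right:
  Step 1: replace a->e
  Step 2: replace e->d
  Step 3: keep 'd'
  Step 4: keep 'd'
  Step 5: insert 'c' [insertion #1]
  Step 6: insert 'e' [insertion #2]
  Step 7: insert 'c' [insertion #3]
  Step 8: keep 'b'
Total insertions: 3

3


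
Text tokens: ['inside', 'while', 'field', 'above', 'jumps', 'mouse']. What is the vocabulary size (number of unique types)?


Listing all tokens and tracking unique types:
  Token 1: 'inside' -> NEW (unique so far: 1)
  Token 2: 'while' -> NEW (unique so far: 2)
  Token 3: 'field' -> NEW (unique so far: 3)
  Token 4: 'above' -> NEW (unique so far: 4)
  Token 5: 'jumps' -> NEW (unique so far: 5)
  Token 6: 'mouse' -> NEW (unique so far: 6)
Unique types: ('above', 'field', 'inside', 'jumps', 'mouse', 'while')
Vocabulary size: 6

6


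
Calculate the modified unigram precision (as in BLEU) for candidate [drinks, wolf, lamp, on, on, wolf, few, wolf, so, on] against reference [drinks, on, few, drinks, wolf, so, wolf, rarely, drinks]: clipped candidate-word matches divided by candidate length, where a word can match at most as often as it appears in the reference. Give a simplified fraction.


Reference word counts: {'drinks': 3, 'few': 1, 'on': 1, 'rarely': 1, 'so': 1, 'wolf': 2}
Checking each candidate word (with clipping):
  'drinks' -> in reference (ref count 3, used 1/3) -> match (matches: 1)
  'wolf' -> in reference (ref count 2, used 1/2) -> match (matches: 2)
  'lamp' -> not in reference -> no match (matches: 2)
  'on' -> in reference (ref count 1, used 1/1) -> match (matches: 3)
  'on' -> ref count 1 already used up (1/1) -> clipped, no match (matches: 3)
  'wolf' -> in reference (ref count 2, used 2/2) -> match (matches: 4)
  'few' -> in reference (ref count 1, used 1/1) -> match (matches: 5)
  'wolf' -> ref count 2 already used up (2/2) -> clipped, no match (matches: 5)
  'so' -> in reference (ref count 1, used 1/1) -> match (matches: 6)
  'on' -> ref count 1 already used up (1/1) -> clipped, no match (matches: 6)
Clipped matches: 6, Candidate length: 10
Precision = 6/10 = 3/5

3/5


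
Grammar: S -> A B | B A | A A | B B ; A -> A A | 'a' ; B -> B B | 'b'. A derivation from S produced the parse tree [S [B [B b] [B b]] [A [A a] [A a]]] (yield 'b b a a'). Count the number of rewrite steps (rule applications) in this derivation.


Every bracketed nonterminal node [X ...] in the tree is produced by exactly one rule application.
Reading the tree off as a leftmost derivation:
  Step 1: S  =>  B A   (applied S -> B A)
  Step 2: B A  =>  B B A   (applied B -> B B)
  Step 3: B B A  =>  b B A   (applied B -> b)
  Step 4: b B A  =>  b b A   (applied B -> b)
  Step 5: b b A  =>  b b A A   (applied A -> A A)
  Step 6: b b A A  =>  b b a A   (applied A -> a)
  Step 7: b b a A  =>  b b a a   (applied A -> a)
Final yield: b b a a
Total rewrite steps: 7

7


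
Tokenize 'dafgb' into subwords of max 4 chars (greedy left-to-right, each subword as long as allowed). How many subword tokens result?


'dafgb' has 5 characters.
Chunking with max size 4:
  Chunk 1: 'dafg' (positions 0-3)
  Chunk 2: 'b' (positions 4-4)
Total chunks: ceil(5 / 4) = 2

2


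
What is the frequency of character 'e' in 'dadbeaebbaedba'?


Scanning 'dadbeaebbaedba' for 'e':
  Position 4: 'e' -> MATCH (count: 1)
  Position 6: 'e' -> MATCH (count: 2)
  Position 10: 'e' -> MATCH (count: 3)
Total occurrences of 'e': 3

3


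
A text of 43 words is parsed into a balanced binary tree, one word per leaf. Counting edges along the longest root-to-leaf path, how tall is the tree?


In a balanced binary tree with n leaves the deepest leaf is ceil(log2(n)) edges below the root.
log2(43) = 5.4263
ceil(5.4263) = 6
height (edges) = 6

6


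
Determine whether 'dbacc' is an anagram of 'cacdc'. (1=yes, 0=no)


Sort characters of 'dbacc': 'abccd'
Sort characters of 'cacdc': 'acccd'
Sorted forms differ -> they are NOT anagrams
Result: 0

0


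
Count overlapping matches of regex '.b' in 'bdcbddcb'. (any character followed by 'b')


Pattern: .b means any character followed by 'b'.
Scanning 'bdcbddcb' position-by-position:
  Pos 0: window 'bd' -> no
  Pos 1: window 'dc' -> no
  Pos 2: window 'cb' -> MATCH
  Pos 3: window 'bd' -> no
  Pos 4: window 'dd' -> no
  Pos 5: window 'dc' -> no
  Pos 6: window 'cb' -> MATCH
  Pos 7: window 'b' -> no
Total matches: 2

2


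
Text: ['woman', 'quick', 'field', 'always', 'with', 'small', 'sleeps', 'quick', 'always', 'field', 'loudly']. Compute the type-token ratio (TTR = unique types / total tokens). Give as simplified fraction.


Tokens: 11
Unique types: ('always', 'field', 'loudly', 'quick', 'sleeps', 'small', 'with', 'woman') = 8
TTR = 8/11
Already in lowest terms.

8/11


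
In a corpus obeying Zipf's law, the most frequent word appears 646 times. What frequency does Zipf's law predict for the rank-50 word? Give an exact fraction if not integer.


Zipf's law: freq(rank) = f1 / rank
f1 = 646, rank = 50
freq = 646 / 50
GCD(646, 50) = 2
Simplified: 323/25

323/25


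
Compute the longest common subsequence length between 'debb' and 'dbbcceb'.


DP table for LCS of 'debb' and 'dbbcceb':
       d  b  b  c  c  e  b
    0  0  0  0  0  0  0  0
  d 0  1  1  1  1  1  1  1
  e 0  1  1  1  1  1  2  2
  b 0  1  2  2  2  2  2  3
  b 0  1  2  3  3  3  3  3
LCS: 'deb'
LCS length = 3

3


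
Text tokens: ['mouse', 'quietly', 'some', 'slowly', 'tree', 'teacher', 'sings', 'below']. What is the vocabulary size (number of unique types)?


Listing all tokens and tracking unique types:
  Token 1: 'mouse' -> NEW (unique so far: 1)
  Token 2: 'quietly' -> NEW (unique so far: 2)
  Token 3: 'some' -> NEW (unique so far: 3)
  Token 4: 'slowly' -> NEW (unique so far: 4)
  Token 5: 'tree' -> NEW (unique so far: 5)
  Token 6: 'teacher' -> NEW (unique so far: 6)
  Token 7: 'sings' -> NEW (unique so far: 7)
  Token 8: 'below' -> NEW (unique so far: 8)
Unique types: ('below', 'mouse', 'quietly', 'sings', 'slowly', 'some', 'teacher', 'tree')
Vocabulary size: 8

8


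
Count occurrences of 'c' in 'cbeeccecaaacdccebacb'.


Scanning 'cbeeccecaaacdccebacb' for 'c':
  Position 0: 'c' -> MATCH (count: 1)
  Position 4: 'c' -> MATCH (count: 2)
  Position 5: 'c' -> MATCH (count: 3)
  Position 7: 'c' -> MATCH (count: 4)
  Position 11: 'c' -> MATCH (count: 5)
  Position 13: 'c' -> MATCH (count: 6)
  Position 14: 'c' -> MATCH (count: 7)
  Position 18: 'c' -> MATCH (count: 8)
Total occurrences of 'c': 8

8


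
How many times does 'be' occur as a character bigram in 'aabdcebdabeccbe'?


Scanning 'aabdcebdabeccbe' for bigram 'be':
  Position 0: 'aa' -> no
  Position 1: 'ab' -> no
  Position 2: 'bd' -> no
  Position 3: 'dc' -> no
  Position 4: 'ce' -> no
  Position 5: 'eb' -> no
  Position 6: 'bd' -> no
  Position 7: 'da' -> no
  Position 8: 'ab' -> no
  Position 9: 'be' -> MATCH
  Position 10: 'ec' -> no
  Position 11: 'cc' -> no
  Position 12: 'cb' -> no
  Position 13: 'be' -> MATCH
Total matches: 2

2


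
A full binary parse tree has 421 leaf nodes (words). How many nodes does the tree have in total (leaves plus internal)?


Leaf nodes (terminals): 421
Internal nodes = n - 1 = 421 - 1 = 420
Total = leaves + internal = 421 + 420 = 841

841


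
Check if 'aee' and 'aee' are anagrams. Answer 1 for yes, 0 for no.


Sort characters of 'aee': 'aee'
Sort characters of 'aee': 'aee'
Sorted forms match -> they ARE anagrams
Result: 1

1


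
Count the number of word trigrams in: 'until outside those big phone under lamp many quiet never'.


Word trigrams from [10] words:
  Trigram 1: (until outside those)
  Trigram 2: (outside those big)
  Trigram 3: (those big phone)
  Trigram 4: (big phone under)
  Trigram 5: (phone under lamp)
  Trigram 6: (under lamp many)
  Trigram 7: (lamp many quiet)
  Trigram 8: (many quiet never)
Total word trigrams: 10 - 2 = 8

8


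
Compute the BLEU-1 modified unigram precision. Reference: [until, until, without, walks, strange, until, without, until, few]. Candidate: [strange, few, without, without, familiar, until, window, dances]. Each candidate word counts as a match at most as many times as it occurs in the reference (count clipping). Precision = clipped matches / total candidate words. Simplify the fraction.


Reference word counts: {'few': 1, 'strange': 1, 'until': 4, 'walks': 1, 'without': 2}
Checking each candidate word (with clipping):
  'strange' -> in reference (ref count 1, used 1/1) -> match (matches: 1)
  'few' -> in reference (ref count 1, used 1/1) -> match (matches: 2)
  'without' -> in reference (ref count 2, used 1/2) -> match (matches: 3)
  'without' -> in reference (ref count 2, used 2/2) -> match (matches: 4)
  'familiar' -> not in reference -> no match (matches: 4)
  'until' -> in reference (ref count 4, used 1/4) -> match (matches: 5)
  'window' -> not in reference -> no match (matches: 5)
  'dances' -> not in reference -> no match (matches: 5)
Clipped matches: 5, Candidate length: 8
Precision = 5/8

5/8


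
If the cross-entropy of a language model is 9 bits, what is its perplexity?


Perplexity formula: PP = 2^H
H = 9
PP = 2^9
PP = 2^9 = 512

512


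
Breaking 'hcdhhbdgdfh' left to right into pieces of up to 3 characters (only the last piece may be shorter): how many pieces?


'hcdhhbdgdfh' has 11 characters.
Chunking with max size 3:
  Chunk 1: 'hcd' (positions 0-2)
  Chunk 2: 'hhb' (positions 3-5)
  Chunk 3: 'dgd' (positions 6-8)
  Chunk 4: 'fh' (positions 9-10)
Total chunks: ceil(11 / 3) = 4

4


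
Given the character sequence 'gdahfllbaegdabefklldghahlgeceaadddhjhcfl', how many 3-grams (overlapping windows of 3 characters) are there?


String 'gdahfllbaegdabefklldghahlgeceaadddhjhcfl' has length L = 40.
Number of overlapping n-grams = L - n + 1
Substituting: 40 - 3 + 1 = 38

38


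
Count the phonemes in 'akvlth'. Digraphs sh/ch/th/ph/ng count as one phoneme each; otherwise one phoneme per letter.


Parsing 'akvlth' greedily, digraphs first:
  'a' -> vowel phoneme (phonemes so far: 1)
  'k' -> consonant phoneme (phonemes so far: 2)
  'v' -> consonant phoneme (phonemes so far: 3)
  'l' -> consonant phoneme (phonemes so far: 4)
  'th' -> digraph (1 consonant phoneme) (phonemes so far: 5)
Total phonemes: 5

5


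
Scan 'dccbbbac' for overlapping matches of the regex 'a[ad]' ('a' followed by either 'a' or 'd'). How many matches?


Pattern: a[ad] means 'a' followed by either 'a' or 'd'.
Scanning 'dccbbbac' position-by-position:
  Pos 0: window 'dc' -> no
  Pos 1: window 'cc' -> no
  Pos 2: window 'cb' -> no
  Pos 3: window 'bb' -> no
  Pos 4: window 'bb' -> no
  Pos 5: window 'ba' -> no
  Pos 6: window 'ac' -> no
  Pos 7: window 'c' -> no
Total matches: 0

0


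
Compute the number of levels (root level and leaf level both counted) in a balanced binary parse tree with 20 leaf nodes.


In a balanced binary tree with n leaves the deepest leaf is ceil(log2(n)) edges below the root,
so counting node levels inclusive of root and leaves gives ceil(log2(n)) + 1 levels.
log2(20) = 4.3219
ceil(4.3219) = 5
levels = 5 + 1 = 6

6


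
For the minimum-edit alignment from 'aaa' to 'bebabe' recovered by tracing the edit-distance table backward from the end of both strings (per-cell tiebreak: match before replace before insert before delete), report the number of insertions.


Edit distance = 5. Backtracking from cell (3, 6) with preference match > replace > insert > delete,
then listing the resulting alignment 'aaa' -> 'bebabe' left to right:
  Step 1: insert 'b' [insertion #1]
  Step 2: insert 'e' [insertion #2]
  Step 3: insert 'b' [insertion #3]
  Step 4: keep 'a'
  Step 5: replace a->b
  Step 6: replace a->e
Total insertions: 3

3


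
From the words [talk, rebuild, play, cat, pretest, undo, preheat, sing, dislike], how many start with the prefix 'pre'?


Checking each word for prefix 'pre':
  'talk' -> no (count: 0)
  'rebuild' -> no (count: 0)
  'play' -> no (count: 0)
  'cat' -> no (count: 0)
  'pretest' -> YES, starts with 'pre' (count: 1)
  'undo' -> no (count: 1)
  'preheat' -> YES, starts with 'pre' (count: 2)
  'sing' -> no (count: 2)
  'dislike' -> no (count: 2)
Total with prefix 'pre': 2

2


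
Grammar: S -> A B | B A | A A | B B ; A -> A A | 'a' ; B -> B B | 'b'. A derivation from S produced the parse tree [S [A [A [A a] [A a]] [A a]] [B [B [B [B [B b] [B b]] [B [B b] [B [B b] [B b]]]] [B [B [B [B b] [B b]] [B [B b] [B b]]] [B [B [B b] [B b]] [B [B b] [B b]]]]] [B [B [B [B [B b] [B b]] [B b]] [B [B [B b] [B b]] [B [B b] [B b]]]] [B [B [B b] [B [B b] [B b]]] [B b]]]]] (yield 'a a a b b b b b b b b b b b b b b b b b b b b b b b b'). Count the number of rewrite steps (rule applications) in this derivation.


Every bracketed nonterminal node [X ...] in the tree is produced by exactly one rule application.
Reading the tree off as a leftmost derivation:
  Step 1: S  =>  A B   (applied S -> A B)
  Step 2: A B  =>  A A B   (applied A -> A A)
  Step 3: A A B  =>  A A A B   (applied A -> A A)
  Step 4: A A A B  =>  a A A B   (applied A -> a)
  Step 5: a A A B  =>  a a A B   (applied A -> a)
  Step 6: a a A B  =>  a a a B   (applied A -> a)
  Step 7: a a a B  =>  a a a B B   (applied B -> B B)
  Step 8: a a a B B  =>  a a a B B B   (applied B -> B B)
  Step 9: a a a B B B  =>  a a a B B B B   (applied B -> B B)
  Step 10: a a a B B B B  =>  a a a B B B B B   (applied B -> B B)
  Step 11: a a a B B B B B  =>  a a a b B B B B   (applied B -> b)
  Step 12: a a a b B B B B  =>  a a a b b B B B   (applied B -> b)
  Step 13: a a a b b B B B  =>  a a a b b B B B B   (applied B -> B B)
  Step 14: a a a b b B B B B  =>  a a a b b b B B B   (applied B -> b)
  Step 15: a a a b b b B B B  =>  a a a b b b B B B B   (applied B -> B B)
  Step 16: a a a b b b B B B B  =>  a a a b b b b B B B   (applied B -> b)
  Step 17: a a a b b b b B B B  =>  a a a b b b b b B B   (applied B -> b)
  Step 18: a a a b b b b b B B  =>  a a a b b b b b B B B   (applied B -> B B)
  Step 19: a a a b b b b b B B B  =>  a a a b b b b b B B B B   (applied B -> B B)
  Step 20: a a a b b b b b B B B B  =>  a a a b b b b b B B B B B   (applied B -> B B)
  Step 21: a a a b b b b b B B B B B  =>  a a a b b b b b b B B B B   (applied B -> b)
  Step 22: a a a b b b b b b B B B B  =>  a a a b b b b b b b B B B   (applied B -> b)
  Step 23: a a a b b b b b b b B B B  =>  a a a b b b b b b b B B B B   (applied B -> B B)
  Step 24: a a a b b b b b b b B B B B  =>  a a a b b b b b b b b B B B   (applied B -> b)
  Step 25: a a a b b b b b b b b B B B  =>  a a a b b b b b b b b b B B   (applied B -> b)
  Step 26: a a a b b b b b b b b b B B  =>  a a a b b b b b b b b b B B B   (applied B -> B B)
  Step 27: a a a b b b b b b b b b B B B  =>  a a a b b b b b b b b b B B B B   (applied B -> B B)
  Step 28: a a a b b b b b b b b b B B B B  =>  a a a b b b b b b b b b b B B B   (applied B -> b)
  Step 29: a a a b b b b b b b b b b B B B  =>  a a a b b b b b b b b b b b B B   (applied B -> b)
  Step 30: a a a b b b b b b b b b b b B B  =>  a a a b b b b b b b b b b b B B B   (applied B -> B B)
  Step 31: a a a b b b b b b b b b b b B B B  =>  a a a b b b b b b b b b b b b B B   (applied B -> b)
  Step 32: a a a b b b b b b b b b b b b B B  =>  a a a b b b b b b b b b b b b b B   (applied B -> b)
  Step 33: a a a b b b b b b b b b b b b b B  =>  a a a b b b b b b b b b b b b b B B   (applied B -> B B)
  Step 34: a a a b b b b b b b b b b b b b B B  =>  a a a b b b b b b b b b b b b b B B B   (applied B -> B B)
  Step 35: a a a b b b b b b b b b b b b b B B B  =>  a a a b b b b b b b b b b b b b B B B B   (applied B -> B B)
  Step 36: a a a b b b b b b b b b b b b b B B B B  =>  a a a b b b b b b b b b b b b b B B B B B   (applied B -> B B)
  Step 37: a a a b b b b b b b b b b b b b B B B B B  =>  a a a b b b b b b b b b b b b b b B B B B   (applied B -> b)
  Step 38: a a a b b b b b b b b b b b b b b B B B B  =>  a a a b b b b b b b b b b b b b b b B B B   (applied B -> b)
  Step 39: a a a b b b b b b b b b b b b b b b B B B  =>  a a a b b b b b b b b b b b b b b b b B B   (applied B -> b)
  Step 40: a a a b b b b b b b b b b b b b b b b B B  =>  a a a b b b b b b b b b b b b b b b b B B B   (applied B -> B B)
  Step 41: a a a b b b b b b b b b b b b b b b b B B B  =>  a a a b b b b b b b b b b b b b b b b B B B B   (applied B -> B B)
  Step 42: a a a b b b b b b b b b b b b b b b b B B B B  =>  a a a b b b b b b b b b b b b b b b b b B B B   (applied B -> b)
  Step 43: a a a b b b b b b b b b b b b b b b b b B B B  =>  a a a b b b b b b b b b b b b b b b b b b B B   (applied B -> b)
  Step 44: a a a b b b b b b b b b b b b b b b b b b B B  =>  a a a b b b b b b b b b b b b b b b b b b B B B   (applied B -> B B)
  Step 45: a a a b b b b b b b b b b b b b b b b b b B B B  =>  a a a b b b b b b b b b b b b b b b b b b b B B   (applied B -> b)
  Step 46: a a a b b b b b b b b b b b b b b b b b b b B B  =>  a a a b b b b b b b b b b b b b b b b b b b b B   (applied B -> b)
  Step 47: a a a b b b b b b b b b b b b b b b b b b b b B  =>  a a a b b b b b b b b b b b b b b b b b b b b B B   (applied B -> B B)
  Step 48: a a a b b b b b b b b b b b b b b b b b b b b B B  =>  a a a b b b b b b b b b b b b b b b b b b b b B B B   (applied B -> B B)
  Step 49: a a a b b b b b b b b b b b b b b b b b b b b B B B  =>  a a a b b b b b b b b b b b b b b b b b b b b b B B   (applied B -> b)
  Step 50: a a a b b b b b b b b b b b b b b b b b b b b b B B  =>  a a a b b b b b b b b b b b b b b b b b b b b b B B B   (applied B -> B B)
  Step 51: a a a b b b b b b b b b b b b b b b b b b b b b B B B  =>  a a a b b b b b b b b b b b b b b b b b b b b b b B B   (applied B -> b)
  Step 52: a a a b b b b b b b b b b b b b b b b b b b b b b B B  =>  a a a b b b b b b b b b b b b b b b b b b b b b b b B   (applied B -> b)
  Step 53: a a a b b b b b b b b b b b b b b b b b b b b b b b B  =>  a a a b b b b b b b b b b b b b b b b b b b b b b b b   (applied B -> b)
Final yield: a a a b b b b b b b b b b b b b b b b b b b b b b b b
Total rewrite steps: 53

53
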